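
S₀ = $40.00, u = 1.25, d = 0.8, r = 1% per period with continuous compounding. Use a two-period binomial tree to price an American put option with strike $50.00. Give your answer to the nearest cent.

Risk-neutral probability p = (e^0.01 − 0.8)/(1.25 − 0.8) = 0.2101/0.4500 = 0.4668
Terminal stock prices: S_uu = 62.5, S_ud = 40, S_dd = 25.6
Terminal payoffs (K − S): max(-12.5, 0) = 0, max(10, 0) = 10, max(24.4, 0) = 24.4
Node u (S = 50): continuation = e^(−0.01)·[0.4668·0.0000 + 0.5332·10.0000] = 5.2792; exercise value = 0.0000 ≤ continuation, so V_u = 5.2792
Node d (S = 32): continuation = e^(−0.01)·[0.4668·10.0000 + 0.5332·24.4000] = 17.5025; exercise value = 18.0000 > continuation, so V_d = 18.0000 (exercise)
Node 0 (S = 40): continuation = e^(−0.01)·[0.4668·5.2792 + 0.5332·18.0000] = 11.9422; exercise value = 10.0000 ≤ continuation, so V_0 = 11.9422

$11.94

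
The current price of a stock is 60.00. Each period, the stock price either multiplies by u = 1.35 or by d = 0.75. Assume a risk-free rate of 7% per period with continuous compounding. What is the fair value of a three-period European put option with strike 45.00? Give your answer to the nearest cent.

1.58

Risk-neutral probability p = (e^0.07 − 0.75)/(1.35 − 0.75) = 0.3225/0.6000 = 0.5375
Terminal stock prices: S_uuu = 147.6, S_uud = 82.01, S_udd = 45.56, S_ddd = 25.31
Terminal payoffs (K − S): max(-102.6, 0) = 0, max(-37.01, 0) = 0, max(-0.5625, 0) = 0, max(19.69, 0) = 19.69
Node uu (S = 109.4): V_uu = e^(−0.07)·[0.5375·0.0000 + 0.4625·0.0000] = 0.0000
Node ud (S = 60.75): V_ud = e^(−0.07)·[0.5375·0.0000 + 0.4625·0.0000] = 0.0000
Node dd (S = 33.75): V_dd = e^(−0.07)·[0.5375·0.0000 + 0.4625·19.6875] = 8.4896
Node u (S = 81): V_u = e^(−0.07)·[0.5375·0.0000 + 0.4625·0.0000] = 0.0000
Node d (S = 45): V_d = e^(−0.07)·[0.5375·0.0000 + 0.4625·8.4896] = 3.6609
Node 0 (S = 60): V_0 = e^(−0.07)·[0.5375·0.0000 + 0.4625·3.6609] = 1.5786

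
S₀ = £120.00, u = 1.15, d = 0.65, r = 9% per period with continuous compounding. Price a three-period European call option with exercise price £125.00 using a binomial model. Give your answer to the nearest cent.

£30.77

Risk-neutral probability p = (e^0.09 − 0.65)/(1.15 − 0.65) = 0.4442/0.5000 = 0.8883
Terminal stock prices: S_uuu = 182.5, S_uud = 103.2, S_udd = 58.31, S_ddd = 32.95
Terminal payoffs (S − K): max(57.5, 0) = 57.5, max(-21.84, 0) = 0, max(-66.69, 0) = 0, max(-92.05, 0) = 0
Node uu (S = 158.7): V_uu = e^(−0.09)·[0.8883·57.5050 + 0.1117·0.0000] = 46.6877
Node ud (S = 89.7): V_ud = e^(−0.09)·[0.8883·0.0000 + 0.1117·0.0000] = 0.0000
Node dd (S = 50.7): V_dd = e^(−0.09)·[0.8883·0.0000 + 0.1117·0.0000] = 0.0000
Node u (S = 138): V_u = e^(−0.09)·[0.8883·46.6877 + 0.1117·0.0000] = 37.9053
Node d (S = 78): V_d = e^(−0.09)·[0.8883·0.0000 + 0.1117·0.0000] = 0.0000
Node 0 (S = 120): V_0 = e^(−0.09)·[0.8883·37.9053 + 0.1117·0.0000] = 30.7749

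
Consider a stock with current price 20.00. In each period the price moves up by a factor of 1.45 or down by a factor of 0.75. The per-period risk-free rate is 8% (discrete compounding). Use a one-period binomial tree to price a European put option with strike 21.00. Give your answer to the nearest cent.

Risk-neutral probability p = (1 + 0.08 − 0.75)/(1.45 − 0.75) = 0.3300/0.7000 = 0.4714
Terminal stock prices: S_u = 29, S_d = 15
Terminal payoffs (K − S): max(-8, 0) = 0, max(6, 0) = 6
Node 0 (S = 20): V_0 = 1/1.08·[0.4714·0.0000 + 0.5286·6.0000] = 2.9365

2.94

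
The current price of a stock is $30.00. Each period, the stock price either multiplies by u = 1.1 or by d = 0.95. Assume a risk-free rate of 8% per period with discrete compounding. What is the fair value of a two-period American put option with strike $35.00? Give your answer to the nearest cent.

$5.00

Risk-neutral probability p = (1 + 0.08 − 0.95)/(1.1 − 0.95) = 0.1300/0.1500 = 0.8667
Terminal stock prices: S_uu = 36.3, S_ud = 31.35, S_dd = 27.07
Terminal payoffs (K − S): max(-1.3, 0) = 0, max(3.65, 0) = 3.65, max(7.925, 0) = 7.925
Node u (S = 33): continuation = 1/1.08·[0.8667·0.0000 + 0.1333·3.6500] = 0.4506; exercise value = 2.0000 > continuation, so V_u = 2.0000 (exercise)
Node d (S = 28.5): continuation = 1/1.08·[0.8667·3.6500 + 0.1333·7.9250] = 3.9074; exercise value = 6.5000 > continuation, so V_d = 6.5000 (exercise)
Node 0 (S = 30): continuation = 1/1.08·[0.8667·2.0000 + 0.1333·6.5000] = 2.4074; exercise value = 5.0000 > continuation, so V_0 = 5.0000 (exercise)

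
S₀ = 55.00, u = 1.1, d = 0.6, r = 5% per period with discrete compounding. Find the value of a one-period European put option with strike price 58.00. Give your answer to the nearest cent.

2.38

Risk-neutral probability p = (1 + 0.05 − 0.6)/(1.1 − 0.6) = 0.4500/0.5000 = 0.9000
Terminal stock prices: S_u = 60.5, S_d = 33
Terminal payoffs (K − S): max(-2.5, 0) = 0, max(25, 0) = 25
Node 0 (S = 55): V_0 = 1/1.05·[0.9000·0.0000 + 0.1000·25.0000] = 2.3810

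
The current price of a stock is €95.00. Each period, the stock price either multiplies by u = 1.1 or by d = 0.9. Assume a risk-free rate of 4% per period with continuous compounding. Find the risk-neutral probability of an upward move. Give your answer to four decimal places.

Risk-neutral probability p = (e^0.04 − 0.9)/(1.1 − 0.9) = 0.1408/0.2000 = 0.7041

p = 0.7041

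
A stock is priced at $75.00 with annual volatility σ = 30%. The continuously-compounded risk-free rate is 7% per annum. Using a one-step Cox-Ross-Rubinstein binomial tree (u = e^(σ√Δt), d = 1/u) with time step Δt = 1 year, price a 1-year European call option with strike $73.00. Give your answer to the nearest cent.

$14.34

CRR parameters: u = e^(σ√Δt) = e^(0.3·√1) = 1.3499, d = 1/u = 0.7408
Per-period rate: rΔt = 0.07·1 = 0.07, so R = e^0.07 = 1.0725
Risk-neutral probability p = (e^0.07 − 0.7408)/(1.3499 − 0.7408) = 0.3317/0.6090 = 0.5446
Terminal stock prices: S_u = 101.2, S_d = 55.56
Terminal payoffs (S − K): max(28.24, 0) = 28.24, max(-17.44, 0) = 0
Node 0 (S = 75): V_0 = e^(−0.07)·[0.5446·28.2394 + 0.4554·0.0000] = 14.3397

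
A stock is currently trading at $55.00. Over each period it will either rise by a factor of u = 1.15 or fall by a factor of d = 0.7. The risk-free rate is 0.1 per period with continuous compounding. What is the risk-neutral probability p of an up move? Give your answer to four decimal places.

Risk-neutral probability p = (e^0.1 − 0.7)/(1.15 − 0.7) = 0.4052/0.4500 = 0.9004

p = 0.9004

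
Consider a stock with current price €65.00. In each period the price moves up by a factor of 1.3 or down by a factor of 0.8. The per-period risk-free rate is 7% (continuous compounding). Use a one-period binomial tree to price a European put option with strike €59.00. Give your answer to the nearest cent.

Risk-neutral probability p = (e^0.07 − 0.8)/(1.3 − 0.8) = 0.2725/0.5000 = 0.5450
Terminal stock prices: S_u = 84.5, S_d = 52
Terminal payoffs (K − S): max(-25.5, 0) = 0, max(7, 0) = 7
Node 0 (S = 65): V_0 = e^(−0.07)·[0.5450·0.0000 + 0.4550·7.0000] = 2.9696

€2.97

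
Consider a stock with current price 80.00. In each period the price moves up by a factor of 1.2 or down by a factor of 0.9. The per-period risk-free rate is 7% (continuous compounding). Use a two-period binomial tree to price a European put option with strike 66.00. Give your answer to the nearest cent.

0.19

Risk-neutral probability p = (e^0.07 − 0.9)/(1.2 − 0.9) = 0.1725/0.3000 = 0.5750
Terminal stock prices: S_uu = 115.2, S_ud = 86.4, S_dd = 64.8
Terminal payoffs (K − S): max(-49.2, 0) = 0, max(-20.4, 0) = 0, max(1.2, 0) = 1.2
Node u (S = 96): V_u = e^(−0.07)·[0.5750·0.0000 + 0.4250·0.0000] = 0.0000
Node d (S = 72): V_d = e^(−0.07)·[0.5750·0.0000 + 0.4250·1.2000] = 0.4755
Node 0 (S = 80): V_0 = e^(−0.07)·[0.5750·0.0000 + 0.4250·0.4755] = 0.1884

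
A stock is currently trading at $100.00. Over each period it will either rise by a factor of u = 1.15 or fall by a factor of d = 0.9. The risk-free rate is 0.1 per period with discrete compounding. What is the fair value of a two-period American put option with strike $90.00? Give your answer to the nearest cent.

Risk-neutral probability p = (1 + 0.1 − 0.9)/(1.15 − 0.9) = 0.2000/0.2500 = 0.8000
Terminal stock prices: S_uu = 132.2, S_ud = 103.5, S_dd = 81
Terminal payoffs (K − S): max(-42.25, 0) = 0, max(-13.5, 0) = 0, max(9, 0) = 9
Node u (S = 115): continuation = 1/1.1·[0.8000·0.0000 + 0.2000·0.0000] = 0.0000; exercise value = 0.0000 ≤ continuation, so V_u = 0.0000
Node d (S = 90): continuation = 1/1.1·[0.8000·0.0000 + 0.2000·9.0000] = 1.6364; exercise value = 0.0000 ≤ continuation, so V_d = 1.6364
Node 0 (S = 100): continuation = 1/1.1·[0.8000·0.0000 + 0.2000·1.6364] = 0.2975; exercise value = 0.0000 ≤ continuation, so V_0 = 0.2975

$0.30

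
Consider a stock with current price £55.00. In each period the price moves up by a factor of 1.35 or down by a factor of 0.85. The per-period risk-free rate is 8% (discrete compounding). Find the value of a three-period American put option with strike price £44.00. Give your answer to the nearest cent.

£1.28

Risk-neutral probability p = (1 + 0.08 − 0.85)/(1.35 − 0.85) = 0.2300/0.5000 = 0.4600
Terminal stock prices: S_uuu = 135.3, S_uud = 85.2, S_udd = 53.65, S_ddd = 33.78
Terminal payoffs (K − S): max(-91.32, 0) = 0, max(-41.2, 0) = 0, max(-9.646, 0) = 0, max(10.22, 0) = 10.22
Node uu (S = 100.2): continuation = 1/1.08·[0.4600·0.0000 + 0.5400·0.0000] = 0.0000; exercise value = 0.0000 ≤ continuation, so V_uu = 0.0000
Node ud (S = 63.11): continuation = 1/1.08·[0.4600·0.0000 + 0.5400·0.0000] = 0.0000; exercise value = 0.0000 ≤ continuation, so V_ud = 0.0000
Node dd (S = 39.74): continuation = 1/1.08·[0.4600·0.0000 + 0.5400·10.2231] = 5.1116; exercise value = 4.2625 ≤ continuation, so V_dd = 5.1116
Node u (S = 74.25): continuation = 1/1.08·[0.4600·0.0000 + 0.5400·0.0000] = 0.0000; exercise value = 0.0000 ≤ continuation, so V_u = 0.0000
Node d (S = 46.75): continuation = 1/1.08·[0.4600·0.0000 + 0.5400·5.1116] = 2.5558; exercise value = 0.0000 ≤ continuation, so V_d = 2.5558
Node 0 (S = 55): continuation = 1/1.08·[0.4600·0.0000 + 0.5400·2.5558] = 1.2779; exercise value = 0.0000 ≤ continuation, so V_0 = 1.2779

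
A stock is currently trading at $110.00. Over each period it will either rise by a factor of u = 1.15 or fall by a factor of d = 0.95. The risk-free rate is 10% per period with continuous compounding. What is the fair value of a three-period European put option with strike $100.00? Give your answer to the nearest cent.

$0.05

Risk-neutral probability p = (e^0.1 − 0.95)/(1.15 − 0.95) = 0.1552/0.2000 = 0.7759
Terminal stock prices: S_uuu = 167.3, S_uud = 138.2, S_udd = 114.2, S_ddd = 94.31
Terminal payoffs (K − S): max(-67.3, 0) = 0, max(-38.2, 0) = 0, max(-14.17, 0) = 0, max(5.689, 0) = 5.689
Node uu (S = 145.5): V_uu = e^(−0.1)·[0.7759·0.0000 + 0.2241·0.0000] = 0.0000
Node ud (S = 120.2): V_ud = e^(−0.1)·[0.7759·0.0000 + 0.2241·0.0000] = 0.0000
Node dd (S = 99.27): V_dd = e^(−0.1)·[0.7759·0.0000 + 0.2241·5.6888] = 1.1538
Node u (S = 126.5): V_u = e^(−0.1)·[0.7759·0.0000 + 0.2241·0.0000] = 0.0000
Node d (S = 104.5): V_d = e^(−0.1)·[0.7759·0.0000 + 0.2241·1.1538] = 0.2340
Node 0 (S = 110): V_0 = e^(−0.1)·[0.7759·0.0000 + 0.2241·0.2340] = 0.0475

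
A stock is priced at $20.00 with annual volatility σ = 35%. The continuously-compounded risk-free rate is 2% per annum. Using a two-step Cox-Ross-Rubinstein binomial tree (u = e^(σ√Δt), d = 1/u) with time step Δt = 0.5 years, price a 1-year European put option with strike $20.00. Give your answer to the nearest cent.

CRR parameters: u = e^(σ√Δt) = e^(0.35·√0.5) = 1.2808, d = 1/u = 0.7808
Per-period rate: rΔt = 0.02·0.5 = 0.01, so R = e^0.01 = 1.0101
Risk-neutral probability p = (e^0.01 − 0.7808)/(1.2808 − 0.7808) = 0.2293/0.5000 = 0.4585
Terminal stock prices: S_uu = 32.81, S_ud = 20, S_dd = 12.19
Terminal payoffs (K − S): max(-12.81, 0) = 0, max(0, 0) = 0, max(7.808, 0) = 7.808
Node u (S = 25.62): V_u = e^(−0.01)·[0.4585·0.0000 + 0.5415·0.0000] = 0.0000
Node d (S = 15.62): V_d = e^(−0.01)·[0.4585·0.0000 + 0.5415·7.8083] = 4.1858
Node 0 (S = 20): V_0 = e^(−0.01)·[0.4585·0.0000 + 0.5415·4.1858] = 2.2439

$2.24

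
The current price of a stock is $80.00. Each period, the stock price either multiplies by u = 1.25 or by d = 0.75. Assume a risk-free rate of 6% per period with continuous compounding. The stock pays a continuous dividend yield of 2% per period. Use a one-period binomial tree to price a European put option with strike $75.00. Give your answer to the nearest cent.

$5.91

Per-period risk-free factor R = e^0.06 = 1.0618; dividend-adjusted growth = e^(0.06−0.02) = 1.0408.
Risk-neutral probability p = (1.0408 − 0.75)/(1.25 − 0.75) = 0.2908/0.5000 = 0.5816
Terminal stock prices: S_u = 100, S_d = 60
Terminal payoffs (K − S): max(-25, 0) = 0, max(15, 0) = 15
Node 0 (S = 80): V_0 = e^(−0.06)·[0.5816·0.0000 + 0.4184·15.0000] = 5.9102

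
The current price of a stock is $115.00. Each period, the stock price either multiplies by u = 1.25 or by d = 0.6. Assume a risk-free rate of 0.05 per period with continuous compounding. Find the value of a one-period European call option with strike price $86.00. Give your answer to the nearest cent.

Risk-neutral probability p = (e^0.05 − 0.6)/(1.25 − 0.6) = 0.4513/0.6500 = 0.6943
Terminal stock prices: S_u = 143.8, S_d = 69
Terminal payoffs (S − K): max(57.75, 0) = 57.75, max(-17, 0) = 0
Node 0 (S = 115): V_0 = e^(−0.05)·[0.6943·57.7500 + 0.3057·0.0000] = 38.1383

$38.14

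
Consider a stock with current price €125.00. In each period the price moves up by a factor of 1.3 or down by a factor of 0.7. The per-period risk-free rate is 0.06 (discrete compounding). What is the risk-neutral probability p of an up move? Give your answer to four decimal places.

p = 0.6000

Risk-neutral probability p = (1 + 0.06 − 0.7)/(1.3 − 0.7) = 0.3600/0.6000 = 0.6000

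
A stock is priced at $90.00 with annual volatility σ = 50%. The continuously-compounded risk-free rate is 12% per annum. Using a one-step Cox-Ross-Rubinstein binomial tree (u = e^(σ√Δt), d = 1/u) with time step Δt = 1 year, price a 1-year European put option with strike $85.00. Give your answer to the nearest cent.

CRR parameters: u = e^(σ√Δt) = e^(0.5·√1) = 1.6487, d = 1/u = 0.6065
Per-period rate: rΔt = 0.12·1 = 0.12, so R = e^0.12 = 1.1275
Risk-neutral probability p = (e^0.12 − 0.6065)/(1.6487 − 0.6065) = 0.5210/1.0422 = 0.4999
Terminal stock prices: S_u = 148.4, S_d = 54.59
Terminal payoffs (K − S): max(-63.38, 0) = 0, max(30.41, 0) = 30.41
Node 0 (S = 90): V_0 = e^(−0.12)·[0.4999·0.0000 + 0.5001·30.4122] = 13.4900

$13.49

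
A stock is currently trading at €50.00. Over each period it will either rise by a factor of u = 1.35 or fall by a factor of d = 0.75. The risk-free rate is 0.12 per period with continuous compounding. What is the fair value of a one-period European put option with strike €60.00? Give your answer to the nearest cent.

€7.40

Risk-neutral probability p = (e^0.12 − 0.75)/(1.35 − 0.75) = 0.3775/0.6000 = 0.6292
Terminal stock prices: S_u = 67.5, S_d = 37.5
Terminal payoffs (K − S): max(-7.5, 0) = 0, max(22.5, 0) = 22.5
Node 0 (S = 50): V_0 = e^(−0.12)·[0.6292·0.0000 + 0.3708·22.5000] = 7.4003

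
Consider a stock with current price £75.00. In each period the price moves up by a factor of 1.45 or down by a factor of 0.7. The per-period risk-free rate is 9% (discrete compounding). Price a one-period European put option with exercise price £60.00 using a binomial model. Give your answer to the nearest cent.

Risk-neutral probability p = (1 + 0.09 − 0.7)/(1.45 − 0.7) = 0.3900/0.7500 = 0.5200
Terminal stock prices: S_u = 108.8, S_d = 52.5
Terminal payoffs (K − S): max(-48.75, 0) = 0, max(7.5, 0) = 7.5
Node 0 (S = 75): V_0 = 1/1.09·[0.5200·0.0000 + 0.4800·7.5000] = 3.3028

£3.30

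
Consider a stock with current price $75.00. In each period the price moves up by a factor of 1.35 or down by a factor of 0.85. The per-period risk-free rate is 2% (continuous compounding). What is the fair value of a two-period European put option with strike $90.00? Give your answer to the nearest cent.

$16.67

Risk-neutral probability p = (e^0.02 − 0.85)/(1.35 − 0.85) = 0.1702/0.5000 = 0.3404
Terminal stock prices: S_uu = 136.7, S_ud = 86.06, S_dd = 54.19
Terminal payoffs (K − S): max(-46.69, 0) = 0, max(3.938, 0) = 3.938, max(35.81, 0) = 35.81
Node u (S = 101.2): V_u = e^(−0.02)·[0.3404·0.0000 + 0.6596·3.9375] = 2.5457
Node d (S = 63.75): V_d = e^(−0.02)·[0.3404·3.9375 + 0.6596·35.8125] = 24.4679
Node 0 (S = 75): V_0 = e^(−0.02)·[0.3404·2.5457 + 0.6596·24.4679] = 16.6688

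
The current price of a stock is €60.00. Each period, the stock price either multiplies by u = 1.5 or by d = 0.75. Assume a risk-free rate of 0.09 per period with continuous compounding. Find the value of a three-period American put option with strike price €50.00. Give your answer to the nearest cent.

€3.97

Risk-neutral probability p = (e^0.09 − 0.75)/(1.5 − 0.75) = 0.3442/0.7500 = 0.4589
Terminal stock prices: S_uuu = 202.5, S_uud = 101.2, S_udd = 50.62, S_ddd = 25.31
Terminal payoffs (K − S): max(-152.5, 0) = 0, max(-51.25, 0) = 0, max(-0.625, 0) = 0, max(24.69, 0) = 24.69
Node uu (S = 135): continuation = e^(−0.09)·[0.4589·0.0000 + 0.5411·0.0000] = 0.0000; exercise value = 0.0000 ≤ continuation, so V_uu = 0.0000
Node ud (S = 67.5): continuation = e^(−0.09)·[0.4589·0.0000 + 0.5411·0.0000] = 0.0000; exercise value = 0.0000 ≤ continuation, so V_ud = 0.0000
Node dd (S = 33.75): continuation = e^(−0.09)·[0.4589·0.0000 + 0.5411·24.6875] = 12.2087; exercise value = 16.2500 > continuation, so V_dd = 16.2500 (exercise)
Node u (S = 90): continuation = e^(−0.09)·[0.4589·0.0000 + 0.5411·0.0000] = 0.0000; exercise value = 0.0000 ≤ continuation, so V_u = 0.0000
Node d (S = 45): continuation = e^(−0.09)·[0.4589·0.0000 + 0.5411·16.2500] = 8.0361; exercise value = 5.0000 ≤ continuation, so V_d = 8.0361
Node 0 (S = 60): continuation = e^(−0.09)·[0.4589·0.0000 + 0.5411·8.0361] = 3.9741; exercise value = 0.0000 ≤ continuation, so V_0 = 3.9741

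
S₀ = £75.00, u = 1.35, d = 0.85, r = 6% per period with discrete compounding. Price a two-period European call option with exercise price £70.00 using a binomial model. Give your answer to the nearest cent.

£17.43

Risk-neutral probability p = (1 + 0.06 − 0.85)/(1.35 − 0.85) = 0.2100/0.5000 = 0.4200
Terminal stock prices: S_uu = 136.7, S_ud = 86.06, S_dd = 54.19
Terminal payoffs (S − K): max(66.69, 0) = 66.69, max(16.06, 0) = 16.06, max(-15.81, 0) = 0
Node u (S = 101.2): V_u = 1/1.06·[0.4200·66.6875 + 0.5800·16.0625] = 35.2123
Node d (S = 63.75): V_d = 1/1.06·[0.4200·16.0625 + 0.5800·0.0000] = 6.3644
Node 0 (S = 75): V_0 = 1/1.06·[0.4200·35.2123 + 0.5800·6.3644] = 17.4344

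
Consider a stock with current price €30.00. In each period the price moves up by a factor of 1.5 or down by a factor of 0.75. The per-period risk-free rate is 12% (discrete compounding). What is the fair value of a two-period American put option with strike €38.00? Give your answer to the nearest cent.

€8.00

Risk-neutral probability p = (1 + 0.12 − 0.75)/(1.5 − 0.75) = 0.3700/0.7500 = 0.4933
Terminal stock prices: S_uu = 67.5, S_ud = 33.75, S_dd = 16.88
Terminal payoffs (K − S): max(-29.5, 0) = 0, max(4.25, 0) = 4.25, max(21.12, 0) = 21.12
Node u (S = 45): continuation = 1/1.12·[0.4933·0.0000 + 0.5067·4.2500] = 1.9226; exercise value = 0.0000 ≤ continuation, so V_u = 1.9226
Node d (S = 22.5): continuation = 1/1.12·[0.4933·4.2500 + 0.5067·21.1250] = 11.4286; exercise value = 15.5000 > continuation, so V_d = 15.5000 (exercise)
Node 0 (S = 30): continuation = 1/1.12·[0.4933·1.9226 + 0.5067·15.5000] = 7.8588; exercise value = 8.0000 > continuation, so V_0 = 8.0000 (exercise)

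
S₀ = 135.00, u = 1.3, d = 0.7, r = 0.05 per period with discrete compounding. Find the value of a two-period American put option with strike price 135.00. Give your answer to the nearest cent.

Risk-neutral probability p = (1 + 0.05 − 0.7)/(1.3 − 0.7) = 0.3500/0.6000 = 0.5833
Terminal stock prices: S_uu = 228.2, S_ud = 122.8, S_dd = 66.15
Terminal payoffs (K − S): max(-93.15, 0) = 0, max(12.15, 0) = 12.15, max(68.85, 0) = 68.85
Node u (S = 175.5): continuation = 1/1.05·[0.5833·0.0000 + 0.4167·12.1500] = 4.8214; exercise value = 0.0000 ≤ continuation, so V_u = 4.8214
Node d (S = 94.5): continuation = 1/1.05·[0.5833·12.1500 + 0.4167·68.8500] = 34.0714; exercise value = 40.5000 > continuation, so V_d = 40.5000 (exercise)
Node 0 (S = 135): continuation = 1/1.05·[0.5833·4.8214 + 0.4167·40.5000] = 18.7500; exercise value = 0.0000 ≤ continuation, so V_0 = 18.7500

18.75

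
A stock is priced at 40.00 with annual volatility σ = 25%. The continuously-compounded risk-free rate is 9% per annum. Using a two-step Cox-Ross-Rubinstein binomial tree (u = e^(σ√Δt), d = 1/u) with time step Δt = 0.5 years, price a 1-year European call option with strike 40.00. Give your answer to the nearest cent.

5.31

CRR parameters: u = e^(σ√Δt) = e^(0.25·√0.5) = 1.1934, d = 1/u = 0.8380
Per-period rate: rΔt = 0.09·0.5 = 0.045, so R = e^0.045 = 1.0460
Risk-neutral probability p = (e^0.045 − 0.8380)/(1.1934 − 0.8380) = 0.2081/0.3554 = 0.5854
Terminal stock prices: S_uu = 56.96, S_ud = 40, S_dd = 28.09
Terminal payoffs (S − K): max(16.96, 0) = 16.96, max(0, 0) = 0, max(-11.91, 0) = 0
Node u (S = 47.73): V_u = e^(−0.045)·[0.5854·16.9648 + 0.4146·0.0000] = 9.4947
Node d (S = 33.52): V_d = e^(−0.045)·[0.5854·0.0000 + 0.4146·0.0000] = 0.0000
Node 0 (S = 40): V_0 = e^(−0.045)·[0.5854·9.4947 + 0.4146·0.0000] = 5.3139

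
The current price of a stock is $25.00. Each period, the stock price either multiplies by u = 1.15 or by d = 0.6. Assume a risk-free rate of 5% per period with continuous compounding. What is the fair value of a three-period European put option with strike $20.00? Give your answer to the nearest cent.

$0.78

Risk-neutral probability p = (e^0.05 − 0.6)/(1.15 − 0.6) = 0.4513/0.5500 = 0.8205
Terminal stock prices: S_uuu = 38.02, S_uud = 19.84, S_udd = 10.35, S_ddd = 5.4
Terminal payoffs (K − S): max(-18.02, 0) = 0, max(0.1625, 0) = 0.1625, max(9.65, 0) = 9.65, max(14.6, 0) = 14.6
Node uu (S = 33.06): V_uu = e^(−0.05)·[0.8205·0.0000 + 0.1795·0.1625] = 0.0277
Node ud (S = 17.25): V_ud = e^(−0.05)·[0.8205·0.1625 + 0.1795·9.6500] = 1.7746
Node dd (S = 9): V_dd = e^(−0.05)·[0.8205·9.6500 + 0.1795·14.6000] = 10.0246
Node u (S = 28.75): V_u = e^(−0.05)·[0.8205·0.0277 + 0.1795·1.7746] = 0.3247
Node d (S = 15): V_d = e^(−0.05)·[0.8205·1.7746 + 0.1795·10.0246] = 3.0967
Node 0 (S = 25): V_0 = e^(−0.05)·[0.8205·0.3247 + 0.1795·3.0967] = 0.7822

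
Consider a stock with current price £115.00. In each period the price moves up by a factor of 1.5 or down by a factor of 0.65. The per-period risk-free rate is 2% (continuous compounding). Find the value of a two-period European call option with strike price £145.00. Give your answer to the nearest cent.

Risk-neutral probability p = (e^0.02 − 0.65)/(1.5 − 0.65) = 0.3702/0.8500 = 0.4355
Terminal stock prices: S_uu = 258.8, S_ud = 112.1, S_dd = 48.59
Terminal payoffs (S − K): max(113.8, 0) = 113.8, max(-32.88, 0) = 0, max(-96.41, 0) = 0
Node u (S = 172.5): V_u = e^(−0.02)·[0.4355·113.7500 + 0.5645·0.0000] = 48.5607
Node d (S = 74.75): V_d = e^(−0.02)·[0.4355·0.0000 + 0.5645·0.0000] = 0.0000
Node 0 (S = 115): V_0 = e^(−0.02)·[0.4355·48.5607 + 0.5645·0.0000] = 20.7309

£20.73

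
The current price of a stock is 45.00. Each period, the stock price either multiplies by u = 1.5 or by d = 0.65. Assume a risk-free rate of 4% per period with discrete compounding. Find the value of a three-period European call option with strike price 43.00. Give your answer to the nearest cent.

Risk-neutral probability p = (1 + 0.04 − 0.65)/(1.5 − 0.65) = 0.3900/0.8500 = 0.4588
Terminal stock prices: S_uuu = 151.9, S_uud = 65.81, S_udd = 28.52, S_ddd = 12.36
Terminal payoffs (S − K): max(108.9, 0) = 108.9, max(22.81, 0) = 22.81, max(-14.48, 0) = 0, max(-30.64, 0) = 0
Node uu (S = 101.2): V_uu = 1/1.04·[0.4588·108.8750 + 0.5412·22.8125] = 59.9038
Node ud (S = 43.88): V_ud = 1/1.04·[0.4588·22.8125 + 0.5412·0.0000] = 10.0643
Node dd (S = 19.01): V_dd = 1/1.04·[0.4588·0.0000 + 0.5412·0.0000] = 0.0000
Node u (S = 67.5): V_u = 1/1.04·[0.4588·59.9038 + 0.5412·10.0643] = 31.6653
Node d (S = 29.25): V_d = 1/1.04·[0.4588·10.0643 + 0.5412·0.0000] = 4.4401
Node 0 (S = 45): V_0 = 1/1.04·[0.4588·31.6653 + 0.5412·4.4401] = 16.2805

16.28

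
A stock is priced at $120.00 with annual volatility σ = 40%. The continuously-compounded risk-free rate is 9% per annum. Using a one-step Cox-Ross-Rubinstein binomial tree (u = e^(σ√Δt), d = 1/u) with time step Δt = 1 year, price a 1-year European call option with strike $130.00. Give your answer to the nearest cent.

CRR parameters: u = e^(σ√Δt) = e^(0.4·√1) = 1.4918, d = 1/u = 0.6703
Per-period rate: rΔt = 0.09·1 = 0.09, so R = e^0.09 = 1.0942
Risk-neutral probability p = (e^0.09 − 0.6703)/(1.4918 − 0.6703) = 0.4239/0.8215 = 0.5159
Terminal stock prices: S_u = 179, S_d = 80.44
Terminal payoffs (S − K): max(49.02, 0) = 49.02, max(-49.56, 0) = 0
Node 0 (S = 120): V_0 = e^(−0.09)·[0.5159·49.0190 + 0.4841·0.0000] = 23.1145

$23.11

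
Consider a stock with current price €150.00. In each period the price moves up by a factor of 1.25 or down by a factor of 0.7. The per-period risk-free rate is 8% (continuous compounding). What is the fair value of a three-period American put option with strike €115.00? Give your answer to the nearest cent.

Risk-neutral probability p = (e^0.08 − 0.7)/(1.25 − 0.7) = 0.3833/0.5500 = 0.6969
Terminal stock prices: S_uuu = 293, S_uud = 164.1, S_udd = 91.87, S_ddd = 51.45
Terminal payoffs (K − S): max(-178, 0) = 0, max(-49.06, 0) = 0, max(23.13, 0) = 23.13, max(63.55, 0) = 63.55
Node uu (S = 234.4): continuation = e^(−0.08)·[0.6969·0.0000 + 0.3031·0.0000] = 0.0000; exercise value = 0.0000 ≤ continuation, so V_uu = 0.0000
Node ud (S = 131.2): continuation = e^(−0.08)·[0.6969·0.0000 + 0.3031·23.1250] = 6.4706; exercise value = 0.0000 ≤ continuation, so V_ud = 6.4706
Node dd (S = 73.5): continuation = e^(−0.08)·[0.6969·23.1250 + 0.3031·63.5500] = 32.6584; exercise value = 41.5000 > continuation, so V_dd = 41.5000 (exercise)
Node u (S = 187.5): continuation = e^(−0.08)·[0.6969·0.0000 + 0.3031·6.4706] = 1.8105; exercise value = 0.0000 ≤ continuation, so V_u = 1.8105
Node d (S = 105): continuation = e^(−0.08)·[0.6969·6.4706 + 0.3031·41.5000] = 15.7747; exercise value = 10.0000 ≤ continuation, so V_d = 15.7747
Node 0 (S = 150): continuation = e^(−0.08)·[0.6969·1.8105 + 0.3031·15.7747] = 5.5786; exercise value = 0.0000 ≤ continuation, so V_0 = 5.5786

€5.58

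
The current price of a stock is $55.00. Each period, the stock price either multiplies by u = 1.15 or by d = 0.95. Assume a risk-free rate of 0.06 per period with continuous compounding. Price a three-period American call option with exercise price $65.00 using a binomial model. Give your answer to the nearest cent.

$4.14

Risk-neutral probability p = (e^0.06 − 0.95)/(1.15 − 0.95) = 0.1118/0.2000 = 0.5592
Terminal stock prices: S_uuu = 83.65, S_uud = 69.1, S_udd = 57.08, S_ddd = 47.16
Terminal payoffs (S − K): max(18.65, 0) = 18.65, max(4.101, 0) = 4.101, max(-7.917, 0) = 0, max(-17.84, 0) = 0
Node uu (S = 72.74): continuation = e^(−0.06)·[0.5592·18.6481 + 0.4408·4.1006] = 11.5228; exercise value = 7.7375 ≤ continuation, so V_uu = 11.5228
Node ud (S = 60.09): continuation = e^(−0.06)·[0.5592·4.1006 + 0.4408·0.0000] = 2.1595; exercise value = 0.0000 ≤ continuation, so V_ud = 2.1595
Node dd (S = 49.64): continuation = e^(−0.06)·[0.5592·0.0000 + 0.4408·0.0000] = 0.0000; exercise value = 0.0000 ≤ continuation, so V_dd = 0.0000
Node u (S = 63.25): continuation = e^(−0.06)·[0.5592·11.5228 + 0.4408·2.1595] = 6.9646; exercise value = 0.0000 ≤ continuation, so V_u = 6.9646
Node d (S = 52.25): continuation = e^(−0.06)·[0.5592·2.1595 + 0.4408·0.0000] = 1.1372; exercise value = 0.0000 ≤ continuation, so V_d = 1.1372
Node 0 (S = 55): continuation = e^(−0.06)·[0.5592·6.9646 + 0.4408·1.1372] = 4.1398; exercise value = 0.0000 ≤ continuation, so V_0 = 4.1398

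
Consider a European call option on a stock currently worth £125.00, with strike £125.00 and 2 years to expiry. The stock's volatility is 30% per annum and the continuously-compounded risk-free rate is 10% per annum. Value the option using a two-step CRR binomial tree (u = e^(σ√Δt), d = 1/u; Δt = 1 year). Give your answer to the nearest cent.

£30.11

CRR parameters: u = e^(σ√Δt) = e^(0.3·√1) = 1.3499, d = 1/u = 0.7408
Per-period rate: rΔt = 0.1·1 = 0.1, so R = e^0.1 = 1.1052
Risk-neutral probability p = (e^0.1 − 0.7408)/(1.3499 − 0.7408) = 0.3644/0.6090 = 0.5982
Terminal stock prices: S_uu = 227.8, S_ud = 125, S_dd = 68.6
Terminal payoffs (S − K): max(102.8, 0) = 102.8, max(0, 0) = 0, max(-56.4, 0) = 0
Node u (S = 168.7): V_u = e^(−0.1)·[0.5982·102.7649 + 0.4018·0.0000] = 55.6277
Node d (S = 92.6): V_d = e^(−0.1)·[0.5982·0.0000 + 0.4018·0.0000] = 0.0000
Node 0 (S = 125): V_0 = e^(−0.1)·[0.5982·55.6277 + 0.4018·0.0000] = 30.1118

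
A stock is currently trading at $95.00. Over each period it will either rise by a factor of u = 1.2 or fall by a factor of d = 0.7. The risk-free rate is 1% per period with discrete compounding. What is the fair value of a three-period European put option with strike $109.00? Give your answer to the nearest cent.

Risk-neutral probability p = (1 + 0.01 − 0.7)/(1.2 − 0.7) = 0.3100/0.5000 = 0.6200
Terminal stock prices: S_uuu = 164.2, S_uud = 95.76, S_udd = 55.86, S_ddd = 32.58
Terminal payoffs (K − S): max(-55.16, 0) = 0, max(13.24, 0) = 13.24, max(53.14, 0) = 53.14, max(76.42, 0) = 76.42
Node uu (S = 136.8): V_uu = 1/1.01·[0.6200·0.0000 + 0.3800·13.2400] = 4.9814
Node ud (S = 79.8): V_ud = 1/1.01·[0.6200·13.2400 + 0.3800·53.1400] = 28.1208
Node dd (S = 46.55): V_dd = 1/1.01·[0.6200·53.1400 + 0.3800·76.4150] = 61.3708
Node u (S = 114): V_u = 1/1.01·[0.6200·4.9814 + 0.3800·28.1208] = 13.6380
Node d (S = 66.5): V_d = 1/1.01·[0.6200·28.1208 + 0.3800·61.3708] = 40.3523
Node 0 (S = 95): V_0 = 1/1.01·[0.6200·13.6380 + 0.3800·40.3523] = 23.5539

$23.55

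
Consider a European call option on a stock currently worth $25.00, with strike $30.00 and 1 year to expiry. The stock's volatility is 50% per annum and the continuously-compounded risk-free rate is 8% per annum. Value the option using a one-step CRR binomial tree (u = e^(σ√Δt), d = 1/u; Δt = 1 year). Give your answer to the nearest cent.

$4.74

CRR parameters: u = e^(σ√Δt) = e^(0.5·√1) = 1.6487, d = 1/u = 0.6065
Per-period rate: rΔt = 0.08·1 = 0.08, so R = e^0.08 = 1.0833
Risk-neutral probability p = (e^0.08 − 0.6065)/(1.6487 − 0.6065) = 0.4768/1.0422 = 0.4575
Terminal stock prices: S_u = 41.22, S_d = 15.16
Terminal payoffs (S − K): max(11.22, 0) = 11.22, max(-14.84, 0) = 0
Node 0 (S = 25): V_0 = e^(−0.08)·[0.4575·11.2180 + 0.5425·0.0000] = 4.7372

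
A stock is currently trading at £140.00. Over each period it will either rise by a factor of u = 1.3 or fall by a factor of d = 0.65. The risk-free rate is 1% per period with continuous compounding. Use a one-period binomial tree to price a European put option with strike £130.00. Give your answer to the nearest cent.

Risk-neutral probability p = (e^0.01 − 0.65)/(1.3 − 0.65) = 0.3601/0.6500 = 0.5539
Terminal stock prices: S_u = 182, S_d = 91
Terminal payoffs (K − S): max(-52, 0) = 0, max(39, 0) = 39
Node 0 (S = 140): V_0 = e^(−0.01)·[0.5539·0.0000 + 0.4461·39.0000] = 17.2239

£17.22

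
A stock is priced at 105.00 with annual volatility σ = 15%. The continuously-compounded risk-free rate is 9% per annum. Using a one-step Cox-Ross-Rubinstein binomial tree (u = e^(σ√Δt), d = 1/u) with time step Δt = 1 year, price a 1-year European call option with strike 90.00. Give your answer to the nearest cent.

22.75

CRR parameters: u = e^(σ√Δt) = e^(0.15·√1) = 1.1618, d = 1/u = 0.8607
Per-period rate: rΔt = 0.09·1 = 0.09, so R = e^0.09 = 1.0942
Risk-neutral probability p = (e^0.09 − 0.8607)/(1.1618 − 0.8607) = 0.2335/0.3011 = 0.7753
Terminal stock prices: S_u = 122, S_d = 90.37
Terminal payoffs (S − K): max(31.99, 0) = 31.99, max(0.3743, 0) = 0.3743
Node 0 (S = 105): V_0 = e^(−0.09)·[0.7753·31.9926 + 0.2247·0.3743] = 22.7462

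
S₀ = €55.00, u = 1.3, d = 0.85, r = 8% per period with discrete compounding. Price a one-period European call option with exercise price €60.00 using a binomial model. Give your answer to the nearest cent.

€5.44

Risk-neutral probability p = (1 + 0.08 − 0.85)/(1.3 − 0.85) = 0.2300/0.4500 = 0.5111
Terminal stock prices: S_u = 71.5, S_d = 46.75
Terminal payoffs (S − K): max(11.5, 0) = 11.5, max(-13.25, 0) = 0
Node 0 (S = 55): V_0 = 1/1.08·[0.5111·11.5000 + 0.4889·0.0000] = 5.4424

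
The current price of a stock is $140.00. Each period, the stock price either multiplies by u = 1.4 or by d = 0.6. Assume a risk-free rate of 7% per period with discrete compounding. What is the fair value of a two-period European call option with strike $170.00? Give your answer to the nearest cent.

Risk-neutral probability p = (1 + 0.07 − 0.6)/(1.4 − 0.6) = 0.4700/0.8000 = 0.5875
Terminal stock prices: S_uu = 274.4, S_ud = 117.6, S_dd = 50.4
Terminal payoffs (S − K): max(104.4, 0) = 104.4, max(-52.4, 0) = 0, max(-119.6, 0) = 0
Node u (S = 196): V_u = 1/1.07·[0.5875·104.4000 + 0.4125·0.0000] = 57.3224
Node d (S = 84): V_d = 1/1.07·[0.5875·0.0000 + 0.4125·0.0000] = 0.0000
Node 0 (S = 140): V_0 = 1/1.07·[0.5875·57.3224 + 0.4125·0.0000] = 31.4738

$31.47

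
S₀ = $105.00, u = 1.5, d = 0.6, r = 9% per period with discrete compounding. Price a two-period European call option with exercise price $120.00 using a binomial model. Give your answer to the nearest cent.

Risk-neutral probability p = (1 + 0.09 − 0.6)/(1.5 − 0.6) = 0.4900/0.9000 = 0.5444
Terminal stock prices: S_uu = 236.2, S_ud = 94.5, S_dd = 37.8
Terminal payoffs (S − K): max(116.2, 0) = 116.2, max(-25.5, 0) = 0, max(-82.2, 0) = 0
Node u (S = 157.5): V_u = 1/1.09·[0.5444·116.2500 + 0.4556·0.0000] = 58.0657
Node d (S = 63): V_d = 1/1.09·[0.5444·0.0000 + 0.4556·0.0000] = 0.0000
Node 0 (S = 105): V_0 = 1/1.09·[0.5444·58.0657 + 0.4556·0.0000] = 29.0033

$29.00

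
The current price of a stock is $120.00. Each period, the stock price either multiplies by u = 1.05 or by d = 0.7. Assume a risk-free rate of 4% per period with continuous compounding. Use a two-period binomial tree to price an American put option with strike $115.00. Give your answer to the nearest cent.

Risk-neutral probability p = (e^0.04 − 0.7)/(1.05 − 0.7) = 0.3408/0.3500 = 0.9737
Terminal stock prices: S_uu = 132.3, S_ud = 88.2, S_dd = 58.8
Terminal payoffs (K − S): max(-17.3, 0) = 0, max(26.8, 0) = 26.8, max(56.2, 0) = 56.2
Node u (S = 126): continuation = e^(−0.04)·[0.9737·0.0000 + 0.0263·26.8000] = 0.6760; exercise value = 0.0000 ≤ continuation, so V_u = 0.6760
Node d (S = 84): continuation = e^(−0.04)·[0.9737·26.8000 + 0.0263·56.2000] = 26.4908; exercise value = 31.0000 > continuation, so V_d = 31.0000 (exercise)
Node 0 (S = 120): continuation = e^(−0.04)·[0.9737·0.6760 + 0.0263·31.0000] = 1.4145; exercise value = 0.0000 ≤ continuation, so V_0 = 1.4145

$1.41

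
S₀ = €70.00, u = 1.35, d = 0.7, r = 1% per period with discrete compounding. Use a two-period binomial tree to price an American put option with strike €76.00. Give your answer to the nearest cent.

€16.39

Risk-neutral probability p = (1 + 0.01 − 0.7)/(1.35 − 0.7) = 0.3100/0.6500 = 0.4769
Terminal stock prices: S_uu = 127.6, S_ud = 66.15, S_dd = 34.3
Terminal payoffs (K − S): max(-51.58, 0) = 0, max(9.85, 0) = 9.85, max(41.7, 0) = 41.7
Node u (S = 94.5): continuation = 1/1.01·[0.4769·0.0000 + 0.5231·9.8500] = 5.1013; exercise value = 0.0000 ≤ continuation, so V_u = 5.1013
Node d (S = 49): continuation = 1/1.01·[0.4769·9.8500 + 0.5231·41.7000] = 26.2475; exercise value = 27.0000 > continuation, so V_d = 27.0000 (exercise)
Node 0 (S = 70): continuation = 1/1.01·[0.4769·5.1013 + 0.5231·27.0000] = 16.3921; exercise value = 6.0000 ≤ continuation, so V_0 = 16.3921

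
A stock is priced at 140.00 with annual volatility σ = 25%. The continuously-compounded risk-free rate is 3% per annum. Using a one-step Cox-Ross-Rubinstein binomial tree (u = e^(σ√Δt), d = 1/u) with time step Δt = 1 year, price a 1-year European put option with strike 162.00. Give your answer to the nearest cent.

CRR parameters: u = e^(σ√Δt) = e^(0.25·√1) = 1.2840, d = 1/u = 0.7788
Per-period rate: rΔt = 0.03·1 = 0.03, so R = e^0.03 = 1.0305
Risk-neutral probability p = (e^0.03 − 0.7788)/(1.2840 − 0.7788) = 0.2517/0.5052 = 0.4981
Terminal stock prices: S_u = 179.8, S_d = 109
Terminal payoffs (K − S): max(-17.76, 0) = 0, max(52.97, 0) = 52.97
Node 0 (S = 140): V_0 = e^(−0.03)·[0.4981·0.0000 + 0.5019·52.9679] = 25.7988

25.80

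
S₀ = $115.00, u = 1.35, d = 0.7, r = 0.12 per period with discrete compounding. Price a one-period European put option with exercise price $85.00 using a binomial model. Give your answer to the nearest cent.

$1.42

Risk-neutral probability p = (1 + 0.12 − 0.7)/(1.35 − 0.7) = 0.4200/0.6500 = 0.6462
Terminal stock prices: S_u = 155.2, S_d = 80.5
Terminal payoffs (K − S): max(-70.25, 0) = 0, max(4.5, 0) = 4.5
Node 0 (S = 115): V_0 = 1/1.12·[0.6462·0.0000 + 0.3538·4.5000] = 1.4217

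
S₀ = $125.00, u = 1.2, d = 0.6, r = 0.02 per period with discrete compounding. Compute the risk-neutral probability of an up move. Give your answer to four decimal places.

p = 0.7000

Risk-neutral probability p = (1 + 0.02 − 0.6)/(1.2 − 0.6) = 0.4200/0.6000 = 0.7000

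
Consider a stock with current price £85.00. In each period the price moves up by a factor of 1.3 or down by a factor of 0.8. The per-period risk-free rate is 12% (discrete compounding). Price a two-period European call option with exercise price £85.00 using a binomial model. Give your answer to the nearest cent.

Risk-neutral probability p = (1 + 0.12 − 0.8)/(1.3 − 0.8) = 0.3200/0.5000 = 0.6400
Terminal stock prices: S_uu = 143.7, S_ud = 88.4, S_dd = 54.4
Terminal payoffs (S − K): max(58.65, 0) = 58.65, max(3.4, 0) = 3.4, max(-30.6, 0) = 0
Node u (S = 110.5): V_u = 1/1.12·[0.6400·58.6500 + 0.3600·3.4000] = 34.6071
Node d (S = 68): V_d = 1/1.12·[0.6400·3.4000 + 0.3600·0.0000] = 1.9429
Node 0 (S = 85): V_0 = 1/1.12·[0.6400·34.6071 + 0.3600·1.9429] = 20.4000

£20.40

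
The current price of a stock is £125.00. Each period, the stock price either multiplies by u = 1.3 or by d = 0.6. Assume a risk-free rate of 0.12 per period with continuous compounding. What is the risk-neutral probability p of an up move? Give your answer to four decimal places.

p = 0.7536

Risk-neutral probability p = (e^0.12 − 0.6)/(1.3 − 0.6) = 0.5275/0.7000 = 0.7536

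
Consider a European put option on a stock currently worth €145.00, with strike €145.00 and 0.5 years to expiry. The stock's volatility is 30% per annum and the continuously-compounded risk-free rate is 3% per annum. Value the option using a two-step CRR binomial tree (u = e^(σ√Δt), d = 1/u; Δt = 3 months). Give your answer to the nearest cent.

CRR parameters: u = e^(σ√Δt) = e^(0.3·√0.25) = 1.1618, d = 1/u = 0.8607
Per-period rate: rΔt = 0.03·0.25 = 0.0075, so R = e^0.0075 = 1.0075
Risk-neutral probability p = (e^0.0075 − 0.8607)/(1.1618 − 0.8607) = 0.1468/0.3011 = 0.4876
Terminal stock prices: S_uu = 195.7, S_ud = 145, S_dd = 107.4
Terminal payoffs (K − S): max(-50.73, 0) = 0, max(0, 0) = 0, max(37.58, 0) = 37.58
Node u (S = 168.5): V_u = e^(−0.0075)·[0.4876·0.0000 + 0.5124·0.0000] = 0.0000
Node d (S = 124.8): V_d = e^(−0.0075)·[0.4876·0.0000 + 0.5124·37.5814] = 19.1139
Node 0 (S = 145): V_0 = e^(−0.0075)·[0.4876·0.0000 + 0.5124·19.1139] = 9.7214

€9.72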